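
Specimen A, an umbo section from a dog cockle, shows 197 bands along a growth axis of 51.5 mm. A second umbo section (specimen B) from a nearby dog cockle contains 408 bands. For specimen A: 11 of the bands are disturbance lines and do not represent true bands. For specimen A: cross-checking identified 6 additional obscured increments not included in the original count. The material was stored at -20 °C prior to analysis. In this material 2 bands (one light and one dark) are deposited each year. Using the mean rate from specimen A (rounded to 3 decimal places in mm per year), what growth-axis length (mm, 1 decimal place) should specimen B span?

Specimen A: after corrections the count is 197 − 11 + 6 = 192 bands.
Specimen A: with 2 bands per year, 192 / 2 = 96 years.
A: Mean rate = 51.5 mm / 96 years ≈ 0.536 mm/year.
Specimen B: dividing by 2 bands per year: 408 / 2 = 204 years. Length of B = 0.536 × 204 = 109.3 mm.

109.3 mm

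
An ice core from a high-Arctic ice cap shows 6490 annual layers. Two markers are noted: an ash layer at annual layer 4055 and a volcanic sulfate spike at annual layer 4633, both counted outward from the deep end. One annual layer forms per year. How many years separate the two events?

The two markers are separated by 4633 − 4055 = 578 annual layers.
That is 578 years at one annual layer per year.

578 years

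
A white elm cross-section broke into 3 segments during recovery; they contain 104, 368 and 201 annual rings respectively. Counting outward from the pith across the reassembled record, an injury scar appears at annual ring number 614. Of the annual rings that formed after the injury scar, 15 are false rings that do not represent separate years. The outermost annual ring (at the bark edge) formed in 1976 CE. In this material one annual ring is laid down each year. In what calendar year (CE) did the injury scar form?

1932 CE

Total annual rings = 104 + 368 + 201 = 673.
673 − 614 = 59 annual rings lie beyond the injury scar toward the bark edge.
Excluding 15 false annual rings: 59 − 15 = 44.
Counting back 44 years from 1976 CE places the injury scar in 1976 − 44 = 1932 CE.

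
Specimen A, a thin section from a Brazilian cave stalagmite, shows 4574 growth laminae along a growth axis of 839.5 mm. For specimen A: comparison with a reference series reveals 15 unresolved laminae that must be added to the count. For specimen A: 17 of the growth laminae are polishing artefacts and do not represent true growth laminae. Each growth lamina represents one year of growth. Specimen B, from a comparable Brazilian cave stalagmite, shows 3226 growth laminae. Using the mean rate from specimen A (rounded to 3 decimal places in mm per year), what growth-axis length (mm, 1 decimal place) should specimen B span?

Specimen A: correcting the raw count gives 4574 − 17 + 15 = 4572 true growth laminae.
A: 839.5 mm over 4572 years gives 839.5 / 4572 ≈ 0.184 mm/yr.
Length of B = 0.184 × 3226 = 593.6 mm.

593.6 mm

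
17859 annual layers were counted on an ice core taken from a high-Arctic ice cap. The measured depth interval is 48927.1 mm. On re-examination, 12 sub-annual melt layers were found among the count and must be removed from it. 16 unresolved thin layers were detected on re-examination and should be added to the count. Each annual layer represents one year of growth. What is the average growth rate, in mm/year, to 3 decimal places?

2.739 mm/year

After corrections the count is 17859 − 12 + 16 = 17863 annual layers.
48927.1 mm over 17863 years gives 48927.1 / 17863 ≈ 2.739 mm/year.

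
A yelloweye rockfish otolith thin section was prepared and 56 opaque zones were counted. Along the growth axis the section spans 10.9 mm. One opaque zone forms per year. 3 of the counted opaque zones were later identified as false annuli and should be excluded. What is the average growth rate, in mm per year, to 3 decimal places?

0.206 mm per year

After corrections the count is 56 − 3 = 53 opaque zones.
10.9 mm over 53 years gives 10.9 / 53 ≈ 0.206 mm per year.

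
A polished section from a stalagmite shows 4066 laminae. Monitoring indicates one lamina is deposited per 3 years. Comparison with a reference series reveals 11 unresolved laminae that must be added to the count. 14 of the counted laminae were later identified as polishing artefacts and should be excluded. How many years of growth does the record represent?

True lamina count = 4066 − 14 + 11 = 4063.
At 3 years per lamina, 4063 × 3 = 12189 years.

12189 yr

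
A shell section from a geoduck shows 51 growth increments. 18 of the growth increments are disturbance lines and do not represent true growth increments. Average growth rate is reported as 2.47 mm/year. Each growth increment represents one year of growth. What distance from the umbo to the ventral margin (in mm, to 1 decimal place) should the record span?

81.5 mm

After corrections the count is 51 − 18 = 33 growth increments.
Predicted length = 2.47 mm/year × 33 years = 81.5 mm.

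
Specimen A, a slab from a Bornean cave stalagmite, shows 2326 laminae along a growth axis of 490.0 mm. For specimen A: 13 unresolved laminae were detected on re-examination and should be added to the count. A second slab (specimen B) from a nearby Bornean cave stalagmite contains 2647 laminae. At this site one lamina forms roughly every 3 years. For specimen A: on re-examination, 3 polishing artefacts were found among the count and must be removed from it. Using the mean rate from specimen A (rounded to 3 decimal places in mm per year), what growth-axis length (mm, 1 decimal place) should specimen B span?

Specimen A: after corrections the count is 2326 − 3 + 13 = 2336 laminae.
Specimen A: multiplying by 3 years per lamina: 2336 × 3 = 7008 years.
A: Extension rate ≈ 490.0 / 7008 = 0.070 mm/yr.
Specimen B: multiplying by 3 years per lamina: 2647 × 3 = 7941 years. Length of B = 0.070 × 7941 = 555.9 mm.

555.9 mm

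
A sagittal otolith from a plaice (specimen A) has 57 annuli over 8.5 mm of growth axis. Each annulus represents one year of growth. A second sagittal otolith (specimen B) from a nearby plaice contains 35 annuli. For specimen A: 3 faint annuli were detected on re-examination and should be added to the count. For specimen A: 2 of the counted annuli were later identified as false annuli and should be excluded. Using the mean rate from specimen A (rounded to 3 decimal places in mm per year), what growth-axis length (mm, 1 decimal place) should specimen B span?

5.1 mm

Specimen A: true annulus count = 57 − 2 + 3 = 58.
A: Extension rate ≈ 8.5 / 58 = 0.147 mm/yr.
For B, 0.147 mm/year × 35 years = 5.1 mm.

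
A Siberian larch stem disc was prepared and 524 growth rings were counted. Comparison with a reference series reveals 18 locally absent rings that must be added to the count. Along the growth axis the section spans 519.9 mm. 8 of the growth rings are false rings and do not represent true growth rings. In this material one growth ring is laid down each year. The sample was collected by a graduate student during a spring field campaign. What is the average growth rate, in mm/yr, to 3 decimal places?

0.974 mm/yr

After corrections the count is 524 − 8 + 18 = 534 growth rings.
Mean rate = 519.9 mm / 534 years ≈ 0.974 mm/yr.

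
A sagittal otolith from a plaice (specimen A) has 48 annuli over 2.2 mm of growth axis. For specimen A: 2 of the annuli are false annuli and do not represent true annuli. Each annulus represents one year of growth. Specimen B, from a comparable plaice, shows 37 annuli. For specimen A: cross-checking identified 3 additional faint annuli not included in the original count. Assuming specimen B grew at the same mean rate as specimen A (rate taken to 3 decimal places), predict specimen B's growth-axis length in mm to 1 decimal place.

1.7 mm

Specimen A: correcting the raw count gives 48 − 2 + 3 = 49 true annuli.
A: Extension rate ≈ 2.2 / 49 = 0.045 mm/yr.
For B, 0.045 mm/year × 37 years = 1.7 mm.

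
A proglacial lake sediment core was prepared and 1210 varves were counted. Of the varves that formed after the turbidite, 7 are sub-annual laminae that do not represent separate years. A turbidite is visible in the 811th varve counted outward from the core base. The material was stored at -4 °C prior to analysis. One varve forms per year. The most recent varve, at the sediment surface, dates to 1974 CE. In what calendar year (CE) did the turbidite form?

1582 CE

Between varve 811 and the sediment surface there are 1210 − 811 = 399 varves.
Removing the 7 false varves leaves 399 − 7 = 392 true varves beyond the turbidite.
The varve at the sediment surface is 1974 CE, so the turbidite dates to 1974 − 392 = 1582 CE.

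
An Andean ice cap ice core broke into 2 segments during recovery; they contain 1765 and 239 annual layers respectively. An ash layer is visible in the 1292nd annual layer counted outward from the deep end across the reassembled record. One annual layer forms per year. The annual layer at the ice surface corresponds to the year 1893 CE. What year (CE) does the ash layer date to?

1181 CE

Total annual layers = 1765 + 239 = 2004.
The ash layer sits at annual layer 1292 from the deep end, so 2004 − 1292 = 712 annual layers formed after it.
1893 − 712 = 1181 CE.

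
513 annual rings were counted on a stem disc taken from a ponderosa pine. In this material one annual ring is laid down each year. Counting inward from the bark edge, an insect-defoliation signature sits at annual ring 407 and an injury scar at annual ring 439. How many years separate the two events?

32 years

The two markers are separated by 439 − 407 = 32 annual rings.
One annual ring per year makes the interval 32 years.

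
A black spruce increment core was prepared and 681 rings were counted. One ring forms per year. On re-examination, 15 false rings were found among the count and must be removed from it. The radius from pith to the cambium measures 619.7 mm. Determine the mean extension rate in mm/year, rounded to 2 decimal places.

Adjusted count: 681 − 15 = 666 rings.
Extension rate ≈ 619.7 / 666 = 0.93 mm/year.

0.93 mm/year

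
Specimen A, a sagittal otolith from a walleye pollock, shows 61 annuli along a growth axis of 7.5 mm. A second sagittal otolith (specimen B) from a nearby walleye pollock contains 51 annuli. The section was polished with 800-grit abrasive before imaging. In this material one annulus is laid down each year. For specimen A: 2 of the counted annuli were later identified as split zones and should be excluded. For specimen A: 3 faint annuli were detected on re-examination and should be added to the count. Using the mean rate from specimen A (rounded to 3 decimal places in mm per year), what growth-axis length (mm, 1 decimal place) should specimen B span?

Specimen A: true annulus count = 61 − 2 + 3 = 62.
A: 7.5 mm over 62 years gives 7.5 / 62 ≈ 0.121 mm/yr.
B's length ≈ 0.121 × 51 = 6.2 mm.

6.2 mm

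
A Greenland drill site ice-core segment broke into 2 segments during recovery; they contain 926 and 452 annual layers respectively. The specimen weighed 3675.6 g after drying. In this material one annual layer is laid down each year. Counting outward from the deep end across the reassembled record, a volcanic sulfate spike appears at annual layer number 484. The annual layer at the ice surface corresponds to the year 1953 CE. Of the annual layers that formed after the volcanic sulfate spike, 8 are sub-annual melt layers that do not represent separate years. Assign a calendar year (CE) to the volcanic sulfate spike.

1067 CE

Total annual layers = 926 + 452 = 1378.
Between annual layer 484 and the ice surface there are 1378 − 484 = 894 annual layers.
Excluding 8 false annual layers: 894 − 8 = 886.
The annual layer at the ice surface is 1953 CE, so the volcanic sulfate spike dates to 1953 − 886 = 1067 CE.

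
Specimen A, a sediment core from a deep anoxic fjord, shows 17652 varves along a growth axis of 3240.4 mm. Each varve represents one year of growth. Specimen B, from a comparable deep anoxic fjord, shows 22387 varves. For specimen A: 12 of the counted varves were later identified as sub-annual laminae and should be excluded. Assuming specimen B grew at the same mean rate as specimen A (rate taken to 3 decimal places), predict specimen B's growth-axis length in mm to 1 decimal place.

Specimen A: adjusted count: 17652 − 12 = 17640 varves.
A: Extension rate ≈ 3240.4 / 17640 = 0.184 mm per year.
For B, 0.184 mm/year × 22387 years = 4119.2 mm.

4119.2 mm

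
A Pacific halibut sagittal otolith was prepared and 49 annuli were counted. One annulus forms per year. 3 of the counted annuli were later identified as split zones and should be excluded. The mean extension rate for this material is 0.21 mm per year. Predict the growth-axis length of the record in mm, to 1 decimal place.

True annulus count = 49 − 3 = 46.
Length ≈ 0.21 × 46 = 9.7 mm.

9.7 mm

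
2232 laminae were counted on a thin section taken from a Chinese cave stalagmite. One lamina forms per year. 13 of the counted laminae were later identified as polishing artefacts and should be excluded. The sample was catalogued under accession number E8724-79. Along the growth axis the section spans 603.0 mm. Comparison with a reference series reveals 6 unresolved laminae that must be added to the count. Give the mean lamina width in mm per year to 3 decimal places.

Correcting the raw count gives 2232 − 13 + 6 = 2225 true laminae.
Mean rate = 603.0 mm / 2225 years ≈ 0.271 mm per year.

0.271 mm per year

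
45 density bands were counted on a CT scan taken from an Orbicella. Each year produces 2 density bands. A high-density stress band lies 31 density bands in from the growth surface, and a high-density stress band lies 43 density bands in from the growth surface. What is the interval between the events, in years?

6 years

Separation: 43 − 31 = 12 density bands.
With 2 density bands per year, 12 / 2 = 6 years.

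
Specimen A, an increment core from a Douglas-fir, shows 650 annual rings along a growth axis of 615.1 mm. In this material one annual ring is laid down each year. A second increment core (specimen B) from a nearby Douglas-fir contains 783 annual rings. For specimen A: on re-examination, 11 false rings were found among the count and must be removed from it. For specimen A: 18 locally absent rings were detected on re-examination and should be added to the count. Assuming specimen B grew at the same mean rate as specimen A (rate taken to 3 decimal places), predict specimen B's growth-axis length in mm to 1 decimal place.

Specimen A: adjusted count: 650 − 11 + 18 = 657 annual rings.
A: Mean rate = 615.1 mm / 657 years ≈ 0.936 mm/yr.
B's length ≈ 0.936 × 783 = 732.9 mm.

732.9 mm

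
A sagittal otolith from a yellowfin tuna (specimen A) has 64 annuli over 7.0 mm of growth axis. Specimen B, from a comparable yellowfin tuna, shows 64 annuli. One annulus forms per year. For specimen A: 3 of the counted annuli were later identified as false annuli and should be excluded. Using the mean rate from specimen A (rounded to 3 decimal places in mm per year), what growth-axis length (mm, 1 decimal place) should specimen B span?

Specimen A: true annulus count = 64 − 3 = 61.
A: Extension rate ≈ 7.0 / 61 = 0.115 mm/yr.
Length of B = 0.115 × 64 = 7.4 mm.

7.4 mm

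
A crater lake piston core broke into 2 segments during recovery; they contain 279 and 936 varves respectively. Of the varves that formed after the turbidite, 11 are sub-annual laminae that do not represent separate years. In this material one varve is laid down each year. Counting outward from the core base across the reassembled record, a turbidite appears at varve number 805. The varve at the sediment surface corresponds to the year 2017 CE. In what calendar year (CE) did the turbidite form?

Total varves = 279 + 936 = 1215.
1215 − 805 = 410 varves lie beyond the turbidite toward the sediment surface.
Removing the 11 false varves leaves 410 − 11 = 399 true varves beyond the turbidite.
2017 − 399 = 1618 CE.

1618 CE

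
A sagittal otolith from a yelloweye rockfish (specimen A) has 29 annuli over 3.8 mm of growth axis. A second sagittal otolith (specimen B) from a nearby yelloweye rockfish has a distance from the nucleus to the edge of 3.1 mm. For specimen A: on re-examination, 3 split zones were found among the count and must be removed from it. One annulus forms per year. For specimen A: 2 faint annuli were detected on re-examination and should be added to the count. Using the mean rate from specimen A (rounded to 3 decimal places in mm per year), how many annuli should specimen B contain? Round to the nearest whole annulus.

23 annuli

Specimen A: correcting the raw count gives 29 − 3 + 2 = 28 true annuli.
A: Mean rate = 3.8 mm / 28 years ≈ 0.136 mm per year.
Specimen B: 3.1 mm / 0.136 mm per year = 22.79 years ≈ 23 annuli.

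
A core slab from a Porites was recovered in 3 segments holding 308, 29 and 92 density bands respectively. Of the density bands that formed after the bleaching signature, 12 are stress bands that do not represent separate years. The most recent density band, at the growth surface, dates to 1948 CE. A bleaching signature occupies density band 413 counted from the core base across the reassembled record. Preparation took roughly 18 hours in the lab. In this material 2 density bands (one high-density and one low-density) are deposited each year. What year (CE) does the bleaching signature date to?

1946 CE

Total density bands = 308 + 29 + 92 = 429.
Between density band 413 and the growth surface there are 429 − 413 = 16 density bands.
Removing the 12 false density bands leaves 16 − 12 = 4 true density bands beyond the bleaching signature.
4 density bands at 2 per year is 4 / 2 = 2 years.
Counting back 2 years from 1948 CE places the bleaching signature in 1948 − 2 = 1946 CE.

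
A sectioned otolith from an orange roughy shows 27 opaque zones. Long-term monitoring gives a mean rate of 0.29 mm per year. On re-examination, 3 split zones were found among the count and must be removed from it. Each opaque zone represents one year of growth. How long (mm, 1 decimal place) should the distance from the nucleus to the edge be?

7.0 mm

Correcting the raw count gives 27 − 3 = 24 true opaque zones.
24 years at 0.29 mm/year gives 0.29 × 24 = 7.0 mm.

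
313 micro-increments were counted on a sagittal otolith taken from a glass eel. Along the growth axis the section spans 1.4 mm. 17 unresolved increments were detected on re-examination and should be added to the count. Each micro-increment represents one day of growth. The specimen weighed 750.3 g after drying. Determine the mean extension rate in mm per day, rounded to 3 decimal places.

Adjusted count: 313 + 17 = 330 micro-increments.
Mean rate = 1.4 mm / 330 days ≈ 0.004 mm per day.

0.004 mm per day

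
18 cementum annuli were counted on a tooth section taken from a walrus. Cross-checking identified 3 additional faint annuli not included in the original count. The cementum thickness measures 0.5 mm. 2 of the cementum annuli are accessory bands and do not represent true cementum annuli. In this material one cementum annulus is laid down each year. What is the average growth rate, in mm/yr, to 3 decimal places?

0.026 mm/yr

Adjusted count: 18 − 2 + 3 = 19 cementum annuli.
Extension rate ≈ 0.5 / 19 = 0.026 mm/yr.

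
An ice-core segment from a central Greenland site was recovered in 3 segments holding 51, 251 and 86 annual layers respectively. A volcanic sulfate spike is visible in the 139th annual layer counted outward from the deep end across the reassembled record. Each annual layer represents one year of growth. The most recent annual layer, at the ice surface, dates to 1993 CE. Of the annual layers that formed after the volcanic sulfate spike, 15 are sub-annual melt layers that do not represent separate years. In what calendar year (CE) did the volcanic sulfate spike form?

Total annual layers = 51 + 251 + 86 = 388.
388 − 139 = 249 annual layers lie beyond the volcanic sulfate spike toward the ice surface.
Removing the 15 false annual layers leaves 249 − 15 = 234 true annual layers beyond the volcanic sulfate spike.
1993 − 234 = 1759 CE.

1759 CE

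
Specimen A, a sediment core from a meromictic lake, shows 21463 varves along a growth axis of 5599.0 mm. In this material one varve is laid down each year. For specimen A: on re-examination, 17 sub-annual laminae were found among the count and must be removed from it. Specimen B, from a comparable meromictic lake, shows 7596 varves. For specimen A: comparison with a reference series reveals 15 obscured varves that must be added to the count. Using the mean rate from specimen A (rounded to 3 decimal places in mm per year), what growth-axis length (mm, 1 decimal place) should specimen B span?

Specimen A: correcting the raw count gives 21463 − 17 + 15 = 21461 true varves.
A: 5599.0 mm over 21461 years gives 5599.0 / 21461 ≈ 0.261 mm per year.
Length of B = 0.261 × 7596 = 1982.6 mm.

1982.6 mm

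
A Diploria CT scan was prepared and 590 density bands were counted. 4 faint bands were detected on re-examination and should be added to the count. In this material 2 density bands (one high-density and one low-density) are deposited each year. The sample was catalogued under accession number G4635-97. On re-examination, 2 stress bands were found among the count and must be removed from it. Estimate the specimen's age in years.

True density band count = 590 − 2 + 4 = 592.
With 2 density bands per year, 592 / 2 = 296 years.

296 yr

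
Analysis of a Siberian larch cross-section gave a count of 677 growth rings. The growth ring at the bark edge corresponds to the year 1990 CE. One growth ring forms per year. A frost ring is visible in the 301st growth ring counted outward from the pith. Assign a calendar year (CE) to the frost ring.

1614 CE

The frost ring sits at growth ring 301 from the pith, so 677 − 301 = 376 growth rings formed after it.
1990 − 376 = 1614 CE.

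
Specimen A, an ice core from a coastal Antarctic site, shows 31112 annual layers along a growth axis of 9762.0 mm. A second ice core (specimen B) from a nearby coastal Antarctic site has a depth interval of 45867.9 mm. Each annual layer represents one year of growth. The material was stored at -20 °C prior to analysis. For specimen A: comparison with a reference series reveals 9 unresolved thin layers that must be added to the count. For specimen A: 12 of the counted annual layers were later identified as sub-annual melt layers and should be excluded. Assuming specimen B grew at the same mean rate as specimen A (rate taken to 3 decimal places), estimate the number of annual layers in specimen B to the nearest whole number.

Specimen A: after corrections the count is 31112 − 12 + 9 = 31109 annual layers.
A: Mean rate = 9762.0 mm / 31109 years ≈ 0.314 mm per year.
B spans 45867.9 / 0.314 = 146076.11 years ≈ 146076 annual layers.

146076 annual layers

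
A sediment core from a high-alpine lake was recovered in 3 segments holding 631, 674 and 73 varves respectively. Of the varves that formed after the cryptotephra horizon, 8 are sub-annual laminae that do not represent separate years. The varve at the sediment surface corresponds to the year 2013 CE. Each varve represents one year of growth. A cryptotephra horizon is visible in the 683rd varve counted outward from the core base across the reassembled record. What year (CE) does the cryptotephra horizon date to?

1326 CE

Total varves = 631 + 674 + 73 = 1378.
1378 − 683 = 695 varves lie beyond the cryptotephra horizon toward the sediment surface.
Removing the 8 false varves leaves 695 − 8 = 687 true varves beyond the cryptotephra horizon.
2013 − 687 = 1326 CE.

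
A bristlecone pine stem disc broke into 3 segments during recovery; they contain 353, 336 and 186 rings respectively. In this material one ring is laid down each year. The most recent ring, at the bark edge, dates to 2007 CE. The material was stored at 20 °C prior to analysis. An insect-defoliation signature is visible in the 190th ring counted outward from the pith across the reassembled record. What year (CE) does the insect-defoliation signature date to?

Total rings = 353 + 336 + 186 = 875.
875 − 190 = 685 rings lie beyond the insect-defoliation signature toward the bark edge.
2007 − 685 = 1322 CE.

1322 CE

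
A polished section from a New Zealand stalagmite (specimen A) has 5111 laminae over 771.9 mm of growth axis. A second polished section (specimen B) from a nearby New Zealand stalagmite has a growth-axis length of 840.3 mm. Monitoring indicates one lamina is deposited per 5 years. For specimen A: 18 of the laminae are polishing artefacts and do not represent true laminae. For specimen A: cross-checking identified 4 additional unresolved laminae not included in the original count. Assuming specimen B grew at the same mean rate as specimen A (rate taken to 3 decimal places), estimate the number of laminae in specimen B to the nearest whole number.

Specimen A: true lamina count = 5111 − 18 + 4 = 5097.
Specimen A: at 5 years per lamina, 5097 × 5 = 25485 years.
A: Mean rate = 771.9 mm / 25485 years ≈ 0.030 mm/year.
Specimen B: 840.3 mm / 0.030 mm per year = 28010.00 years; at 5 years per lamina that is 28010.00 / 5 ≈ 5602 laminae.

5602 laminae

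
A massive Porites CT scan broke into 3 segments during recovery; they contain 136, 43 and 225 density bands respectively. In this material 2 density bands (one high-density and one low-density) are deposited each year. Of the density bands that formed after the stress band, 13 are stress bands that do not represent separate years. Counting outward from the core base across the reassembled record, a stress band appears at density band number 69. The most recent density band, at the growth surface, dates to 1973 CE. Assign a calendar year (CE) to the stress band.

Total density bands = 136 + 43 + 225 = 404.
The stress band sits at density band 69 from the core base, so 404 − 69 = 335 density bands formed after it.
Excluding 13 false density bands: 335 − 13 = 322.
Dividing by 2 density bands per year: 322 / 2 = 161 years.
1973 − 161 = 1812 CE.

1812 CE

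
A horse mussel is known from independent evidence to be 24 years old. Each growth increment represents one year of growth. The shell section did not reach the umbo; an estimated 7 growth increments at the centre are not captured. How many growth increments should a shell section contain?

17 growth increments

Expected growth increments over 24 years: 24.
24 − 7 missed = 17 growth increments expected in the prepared section.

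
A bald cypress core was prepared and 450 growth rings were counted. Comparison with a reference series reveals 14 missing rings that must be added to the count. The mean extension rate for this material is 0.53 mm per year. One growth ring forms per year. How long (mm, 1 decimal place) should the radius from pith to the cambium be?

245.9 mm

After corrections the count is 450 + 14 = 464 growth rings.
Predicted length = 0.53 mm/year × 464 years = 245.9 mm.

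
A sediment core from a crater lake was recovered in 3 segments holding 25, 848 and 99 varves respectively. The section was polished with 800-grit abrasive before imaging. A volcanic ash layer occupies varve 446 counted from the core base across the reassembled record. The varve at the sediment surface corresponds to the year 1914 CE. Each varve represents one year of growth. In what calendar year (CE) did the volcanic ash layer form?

1388 CE

Total varves = 25 + 848 + 99 = 972.
Between varve 446 and the sediment surface there are 972 − 446 = 526 varves.
Counting back 526 years from 1914 CE places the volcanic ash layer in 1914 − 526 = 1388 CE.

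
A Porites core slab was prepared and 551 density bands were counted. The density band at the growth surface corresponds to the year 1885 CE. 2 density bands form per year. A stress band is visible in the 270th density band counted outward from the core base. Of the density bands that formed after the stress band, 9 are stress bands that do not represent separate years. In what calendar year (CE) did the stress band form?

1749 CE

The stress band sits at density band 270 from the core base, so 551 − 270 = 281 density bands formed after it.
Removing the 9 false density bands leaves 281 − 9 = 272 true density bands beyond the stress band.
With 2 density bands per year, 272 / 2 = 136 years.
The density band at the growth surface is 1885 CE, so the stress band dates to 1885 − 136 = 1749 CE.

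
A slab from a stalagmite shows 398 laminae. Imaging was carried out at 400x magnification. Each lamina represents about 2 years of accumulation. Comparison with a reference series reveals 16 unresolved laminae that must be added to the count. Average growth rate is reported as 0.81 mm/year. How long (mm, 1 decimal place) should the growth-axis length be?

True lamina count = 398 + 16 = 414.
At 2 years per lamina, 414 × 2 = 828 years.
Length ≈ 0.81 × 828 = 670.7 mm.

670.7 mm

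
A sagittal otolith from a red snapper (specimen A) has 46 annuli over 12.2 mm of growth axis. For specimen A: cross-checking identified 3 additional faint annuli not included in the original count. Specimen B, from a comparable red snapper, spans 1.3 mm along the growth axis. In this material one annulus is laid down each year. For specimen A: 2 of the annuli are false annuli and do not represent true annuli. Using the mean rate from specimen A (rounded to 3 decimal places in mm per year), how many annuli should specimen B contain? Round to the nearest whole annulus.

Specimen A: after corrections the count is 46 − 2 + 3 = 47 annuli.
A: Mean rate = 12.2 mm / 47 years ≈ 0.260 mm/year.
Specimen B: 1.3 mm / 0.260 mm per year = 5.00 years ≈ 5 annuli.

5 annuli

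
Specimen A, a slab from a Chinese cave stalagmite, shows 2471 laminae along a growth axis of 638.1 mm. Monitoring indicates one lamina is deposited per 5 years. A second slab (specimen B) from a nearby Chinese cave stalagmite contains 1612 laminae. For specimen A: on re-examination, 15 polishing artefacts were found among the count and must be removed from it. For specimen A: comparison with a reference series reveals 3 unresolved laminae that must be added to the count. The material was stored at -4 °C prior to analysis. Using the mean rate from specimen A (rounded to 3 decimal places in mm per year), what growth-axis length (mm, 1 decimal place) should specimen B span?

Specimen A: correcting the raw count gives 2471 − 15 + 3 = 2459 true laminae.
Specimen A: 2459 laminae at 5 years each span 2459 × 5 = 12295 years.
A: 638.1 mm over 12295 years gives 638.1 / 12295 ≈ 0.052 mm/year.
Specimen B: at 5 years per lamina, 1612 × 5 = 8060 years. Length of B = 0.052 × 8060 = 419.1 mm.

419.1 mm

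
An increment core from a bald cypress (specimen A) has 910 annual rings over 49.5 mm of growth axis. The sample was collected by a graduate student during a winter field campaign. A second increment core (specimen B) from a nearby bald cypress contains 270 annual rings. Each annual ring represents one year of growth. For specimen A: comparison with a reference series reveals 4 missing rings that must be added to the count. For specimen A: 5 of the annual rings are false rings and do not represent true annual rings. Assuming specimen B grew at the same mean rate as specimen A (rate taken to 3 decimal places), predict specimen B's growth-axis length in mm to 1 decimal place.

Specimen A: adjusted count: 910 − 5 + 4 = 909 annual rings.
A: Extension rate ≈ 49.5 / 909 = 0.054 mm/year.
Length of B = 0.054 × 270 = 14.6 mm.

14.6 mm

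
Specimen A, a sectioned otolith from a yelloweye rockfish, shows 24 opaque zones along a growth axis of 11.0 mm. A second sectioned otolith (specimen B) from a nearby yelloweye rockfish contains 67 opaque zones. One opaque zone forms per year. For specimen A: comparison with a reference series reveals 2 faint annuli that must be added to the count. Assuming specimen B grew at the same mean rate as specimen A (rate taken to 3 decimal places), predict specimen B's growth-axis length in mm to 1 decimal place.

28.3 mm

Specimen A: after corrections the count is 24 + 2 = 26 opaque zones.
A: Mean rate = 11.0 mm / 26 years ≈ 0.423 mm/yr.
Length of B = 0.423 × 67 = 28.3 mm.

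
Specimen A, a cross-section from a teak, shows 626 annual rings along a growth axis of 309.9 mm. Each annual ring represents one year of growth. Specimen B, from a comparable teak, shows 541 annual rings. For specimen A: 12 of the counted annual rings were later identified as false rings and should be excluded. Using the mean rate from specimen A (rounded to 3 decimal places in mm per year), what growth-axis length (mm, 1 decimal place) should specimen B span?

273.2 mm

Specimen A: adjusted count: 626 − 12 = 614 annual rings.
A: 309.9 mm over 614 years gives 309.9 / 614 ≈ 0.505 mm per year.
Length of B = 0.505 × 541 = 273.2 mm.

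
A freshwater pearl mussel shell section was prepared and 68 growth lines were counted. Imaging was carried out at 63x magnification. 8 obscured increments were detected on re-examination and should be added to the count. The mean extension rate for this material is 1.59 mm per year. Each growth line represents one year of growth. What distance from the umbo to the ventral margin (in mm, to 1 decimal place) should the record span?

After corrections the count is 68 + 8 = 76 growth lines.
Predicted length = 1.59 mm/year × 76 years = 120.8 mm.

120.8 mm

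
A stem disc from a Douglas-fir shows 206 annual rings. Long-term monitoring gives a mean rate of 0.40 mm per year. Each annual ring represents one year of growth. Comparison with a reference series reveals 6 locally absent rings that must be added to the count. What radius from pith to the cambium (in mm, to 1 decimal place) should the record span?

Correcting the raw count gives 206 + 6 = 212 true annual rings.
Predicted length = 0.40 mm/year × 212 years = 84.8 mm.

84.8 mm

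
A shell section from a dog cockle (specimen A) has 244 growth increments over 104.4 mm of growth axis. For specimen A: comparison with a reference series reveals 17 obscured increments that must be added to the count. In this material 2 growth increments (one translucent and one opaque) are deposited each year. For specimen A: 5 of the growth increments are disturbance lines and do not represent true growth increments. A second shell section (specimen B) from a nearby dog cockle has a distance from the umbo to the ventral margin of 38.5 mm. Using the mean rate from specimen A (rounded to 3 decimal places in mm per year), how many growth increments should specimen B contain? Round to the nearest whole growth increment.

Specimen A: after corrections the count is 244 − 5 + 17 = 256 growth increments.
Specimen A: with 2 growth increments per year, 256 / 2 = 128 years.
A: Mean rate = 104.4 mm / 128 years ≈ 0.816 mm per year.
For B, 38.5 / 0.816 = 47.18 years; at 2 growth increments per year that is 47.18 × 2 ≈ 94 growth increments.

94 growth increments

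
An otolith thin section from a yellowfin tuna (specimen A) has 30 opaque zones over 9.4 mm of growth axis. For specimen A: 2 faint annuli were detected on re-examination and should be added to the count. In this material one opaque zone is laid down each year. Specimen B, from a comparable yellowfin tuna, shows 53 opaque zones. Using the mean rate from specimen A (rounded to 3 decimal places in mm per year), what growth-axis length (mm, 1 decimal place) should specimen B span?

Specimen A: correcting the raw count gives 30 + 2 = 32 true opaque zones.
A: Extension rate ≈ 9.4 / 32 = 0.294 mm/yr.
Length of B = 0.294 × 53 = 15.6 mm.

15.6 mm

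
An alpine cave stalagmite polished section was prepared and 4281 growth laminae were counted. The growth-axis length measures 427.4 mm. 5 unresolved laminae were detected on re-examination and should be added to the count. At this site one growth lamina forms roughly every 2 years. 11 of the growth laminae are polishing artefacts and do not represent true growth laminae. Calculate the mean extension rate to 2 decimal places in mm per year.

0.05 mm per year

True growth lamina count = 4281 − 11 + 5 = 4275.
At 2 years per growth lamina, 4275 × 2 = 8550 years.
Mean rate = 427.4 mm / 8550 years ≈ 0.05 mm per year.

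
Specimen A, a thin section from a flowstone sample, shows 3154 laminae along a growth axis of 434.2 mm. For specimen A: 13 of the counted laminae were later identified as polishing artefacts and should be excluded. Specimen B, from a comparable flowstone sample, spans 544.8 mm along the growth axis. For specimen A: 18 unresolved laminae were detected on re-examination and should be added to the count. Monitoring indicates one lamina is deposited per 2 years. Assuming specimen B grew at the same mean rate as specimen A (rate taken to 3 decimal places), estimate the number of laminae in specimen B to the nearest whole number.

3948 laminae

Specimen A: adjusted count: 3154 − 13 + 18 = 3159 laminae.
Specimen A: at 2 years per lamina, 3159 × 2 = 6318 years.
A: Mean rate = 434.2 mm / 6318 years ≈ 0.069 mm/yr.
For B, 544.8 / 0.069 = 7895.65 years; at 2 years per lamina that is 7895.65 / 2 ≈ 3948 laminae.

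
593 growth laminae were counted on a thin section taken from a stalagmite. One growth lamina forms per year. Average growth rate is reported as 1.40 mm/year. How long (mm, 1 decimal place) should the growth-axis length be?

The record spans 593 years at 1.40 mm per year.
593 years at 1.40 mm/year gives 1.40 × 593 = 830.2 mm.

830.2 mm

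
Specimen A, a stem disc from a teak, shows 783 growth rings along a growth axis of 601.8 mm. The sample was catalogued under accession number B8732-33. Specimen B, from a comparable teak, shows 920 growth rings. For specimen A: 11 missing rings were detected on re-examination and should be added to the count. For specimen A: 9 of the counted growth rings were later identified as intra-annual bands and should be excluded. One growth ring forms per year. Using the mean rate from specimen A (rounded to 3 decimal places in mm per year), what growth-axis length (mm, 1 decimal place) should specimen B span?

Specimen A: after corrections the count is 783 − 9 + 11 = 785 growth rings.
A: Extension rate ≈ 601.8 / 785 = 0.767 mm/yr.
B's length ≈ 0.767 × 920 = 705.6 mm.

705.6 mm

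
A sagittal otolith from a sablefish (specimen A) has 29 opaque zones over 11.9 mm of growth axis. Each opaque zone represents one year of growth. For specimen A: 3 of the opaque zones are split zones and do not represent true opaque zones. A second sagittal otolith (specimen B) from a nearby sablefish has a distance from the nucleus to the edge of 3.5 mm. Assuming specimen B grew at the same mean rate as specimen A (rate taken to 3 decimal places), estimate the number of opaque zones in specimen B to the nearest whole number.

Specimen A: true opaque zone count = 29 − 3 = 26.
A: Extension rate ≈ 11.9 / 26 = 0.458 mm/yr.
Specimen B: 3.5 mm / 0.458 mm per year = 7.64 years ≈ 8 opaque zones.

8 opaque zones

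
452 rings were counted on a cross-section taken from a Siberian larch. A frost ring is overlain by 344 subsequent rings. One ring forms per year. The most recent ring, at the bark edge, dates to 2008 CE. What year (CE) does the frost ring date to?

344 rings formed after the frost ring.
2008 − 344 = 1664 CE.

1664 CE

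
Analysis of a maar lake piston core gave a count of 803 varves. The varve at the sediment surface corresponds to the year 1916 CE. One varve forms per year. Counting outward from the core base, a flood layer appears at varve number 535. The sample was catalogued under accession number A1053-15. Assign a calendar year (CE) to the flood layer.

1648 CE

803 − 535 = 268 varves lie beyond the flood layer toward the sediment surface.
The varve at the sediment surface is 1916 CE, so the flood layer dates to 1916 − 268 = 1648 CE.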